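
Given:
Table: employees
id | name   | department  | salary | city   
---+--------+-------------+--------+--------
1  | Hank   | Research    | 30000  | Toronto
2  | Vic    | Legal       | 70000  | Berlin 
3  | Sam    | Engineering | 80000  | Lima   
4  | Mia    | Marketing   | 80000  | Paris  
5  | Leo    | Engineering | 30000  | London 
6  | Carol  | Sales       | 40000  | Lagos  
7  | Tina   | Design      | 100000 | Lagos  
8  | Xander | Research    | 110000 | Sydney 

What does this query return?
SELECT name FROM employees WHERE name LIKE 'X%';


LIKE 'X%' matches names starting with 'X'
Matching: 1

1 rows:
Xander


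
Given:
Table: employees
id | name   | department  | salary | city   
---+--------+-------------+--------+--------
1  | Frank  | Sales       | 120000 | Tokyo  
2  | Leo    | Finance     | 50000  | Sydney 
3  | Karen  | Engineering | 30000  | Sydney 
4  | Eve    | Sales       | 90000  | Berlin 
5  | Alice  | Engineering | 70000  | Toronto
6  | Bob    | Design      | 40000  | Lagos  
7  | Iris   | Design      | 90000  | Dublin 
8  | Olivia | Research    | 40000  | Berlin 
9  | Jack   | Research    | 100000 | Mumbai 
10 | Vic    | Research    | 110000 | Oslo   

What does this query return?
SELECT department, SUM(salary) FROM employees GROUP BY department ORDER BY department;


Summing salary within each department:
  Design: 40000 + 90000 = 130000
  Engineering: 30000 + 70000 = 100000
  Finance: 50000 = 50000
  Research: 40000 + 100000 + 110000 = 250000
  Sales: 120000 + 90000 = 210000


5 groups:
Design, 130000
Engineering, 100000
Finance, 50000
Research, 250000
Sales, 210000


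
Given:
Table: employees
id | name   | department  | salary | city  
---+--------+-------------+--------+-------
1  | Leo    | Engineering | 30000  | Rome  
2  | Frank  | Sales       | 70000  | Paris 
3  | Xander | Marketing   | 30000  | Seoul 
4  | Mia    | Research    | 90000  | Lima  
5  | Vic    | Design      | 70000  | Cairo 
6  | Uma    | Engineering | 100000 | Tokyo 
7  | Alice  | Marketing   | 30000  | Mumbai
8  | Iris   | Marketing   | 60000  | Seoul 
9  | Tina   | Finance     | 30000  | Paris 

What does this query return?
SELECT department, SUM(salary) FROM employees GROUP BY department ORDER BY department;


Summing salary within each department:
  Design: 70000 = 70000
  Engineering: 30000 + 100000 = 130000
  Finance: 30000 = 30000
  Marketing: 30000 + 30000 + 60000 = 120000
  Research: 90000 = 90000
  Sales: 70000 = 70000


6 groups:
Design, 70000
Engineering, 130000
Finance, 30000
Marketing, 120000
Research, 90000
Sales, 70000


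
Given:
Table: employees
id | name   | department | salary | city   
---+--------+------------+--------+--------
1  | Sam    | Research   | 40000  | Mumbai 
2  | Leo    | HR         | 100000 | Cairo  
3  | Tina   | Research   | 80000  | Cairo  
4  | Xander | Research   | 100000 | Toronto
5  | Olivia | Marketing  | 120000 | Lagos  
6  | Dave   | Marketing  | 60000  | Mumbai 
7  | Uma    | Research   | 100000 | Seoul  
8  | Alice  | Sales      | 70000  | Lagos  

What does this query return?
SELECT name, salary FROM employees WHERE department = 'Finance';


Filtering: department = 'Finance'
Matching rows: 0

Empty result set (0 rows)


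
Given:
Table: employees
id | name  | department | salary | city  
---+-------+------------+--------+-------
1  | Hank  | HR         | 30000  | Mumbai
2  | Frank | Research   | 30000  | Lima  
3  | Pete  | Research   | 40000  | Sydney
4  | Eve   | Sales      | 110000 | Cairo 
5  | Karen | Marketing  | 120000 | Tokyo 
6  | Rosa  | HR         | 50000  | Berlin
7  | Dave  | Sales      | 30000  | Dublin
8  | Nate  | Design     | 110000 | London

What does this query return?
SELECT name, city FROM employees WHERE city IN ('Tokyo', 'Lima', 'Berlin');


Filtering: city IN ('Tokyo', 'Lima', 'Berlin')
Matching: 3 rows

3 rows:
Frank, Lima
Karen, Tokyo
Rosa, Berlin


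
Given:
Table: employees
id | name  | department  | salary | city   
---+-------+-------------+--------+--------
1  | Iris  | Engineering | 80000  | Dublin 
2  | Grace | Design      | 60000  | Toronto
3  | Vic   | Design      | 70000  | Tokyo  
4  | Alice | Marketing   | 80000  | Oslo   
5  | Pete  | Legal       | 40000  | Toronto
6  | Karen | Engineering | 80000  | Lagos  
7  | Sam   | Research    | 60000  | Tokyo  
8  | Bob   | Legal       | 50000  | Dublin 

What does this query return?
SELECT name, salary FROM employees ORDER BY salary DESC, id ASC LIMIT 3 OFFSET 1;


Sort by salary DESC (id ASC tiebreak), then skip 1 and take 3
Rows 2 through 4

3 rows:
Alice, 80000
Karen, 80000
Vic, 70000


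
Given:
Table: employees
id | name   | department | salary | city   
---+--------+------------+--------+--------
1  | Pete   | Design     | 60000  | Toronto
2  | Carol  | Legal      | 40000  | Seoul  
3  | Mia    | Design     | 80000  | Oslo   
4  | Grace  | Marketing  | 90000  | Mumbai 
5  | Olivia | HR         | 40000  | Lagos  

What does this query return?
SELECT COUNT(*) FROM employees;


COUNT(*) counts all rows

5


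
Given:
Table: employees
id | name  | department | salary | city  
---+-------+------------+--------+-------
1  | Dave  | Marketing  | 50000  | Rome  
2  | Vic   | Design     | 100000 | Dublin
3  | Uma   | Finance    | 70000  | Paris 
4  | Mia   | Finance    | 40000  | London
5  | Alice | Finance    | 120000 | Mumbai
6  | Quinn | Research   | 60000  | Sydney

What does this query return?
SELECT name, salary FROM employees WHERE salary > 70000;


Filtering: salary > 70000
Matching: 2 rows

2 rows:
Vic, 100000
Alice, 120000


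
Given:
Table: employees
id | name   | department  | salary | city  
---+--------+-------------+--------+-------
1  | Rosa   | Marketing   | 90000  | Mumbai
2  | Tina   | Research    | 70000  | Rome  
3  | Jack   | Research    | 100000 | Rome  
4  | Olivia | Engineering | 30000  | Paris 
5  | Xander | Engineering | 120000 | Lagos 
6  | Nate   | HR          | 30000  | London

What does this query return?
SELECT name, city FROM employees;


Projecting columns: name, city

6 rows:
Rosa, Mumbai
Tina, Rome
Jack, Rome
Olivia, Paris
Xander, Lagos
Nate, London


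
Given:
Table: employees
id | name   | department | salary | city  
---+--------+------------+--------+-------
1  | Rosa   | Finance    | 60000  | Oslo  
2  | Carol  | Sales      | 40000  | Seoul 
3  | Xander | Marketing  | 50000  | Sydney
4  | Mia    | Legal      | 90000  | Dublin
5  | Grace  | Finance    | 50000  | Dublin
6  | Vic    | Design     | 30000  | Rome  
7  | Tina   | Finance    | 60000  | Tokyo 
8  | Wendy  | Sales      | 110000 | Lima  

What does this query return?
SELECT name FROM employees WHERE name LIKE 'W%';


LIKE 'W%' matches names starting with 'W'
Matching: 1

1 rows:
Wendy


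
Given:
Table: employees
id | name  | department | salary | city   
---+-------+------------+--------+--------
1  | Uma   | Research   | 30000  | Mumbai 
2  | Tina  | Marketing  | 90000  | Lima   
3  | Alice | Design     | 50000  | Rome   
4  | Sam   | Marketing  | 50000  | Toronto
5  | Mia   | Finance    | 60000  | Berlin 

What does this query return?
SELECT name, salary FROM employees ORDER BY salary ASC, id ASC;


Sorting by salary ASC, then id ASC for ties

5 rows:
Uma, 30000
Alice, 50000
Sam, 50000
Mia, 60000
Tina, 90000


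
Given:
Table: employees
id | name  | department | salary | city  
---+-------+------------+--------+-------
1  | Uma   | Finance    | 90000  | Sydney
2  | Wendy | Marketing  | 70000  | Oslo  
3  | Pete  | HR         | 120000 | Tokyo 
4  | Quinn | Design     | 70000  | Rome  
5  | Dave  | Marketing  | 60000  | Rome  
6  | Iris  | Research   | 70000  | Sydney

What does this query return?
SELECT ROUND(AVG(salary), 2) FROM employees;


SUM(salary) = 480000
COUNT = 6
ROUND(AVG, 2) = ROUND(480000 / 6, 2) = 80000.0

80000.0


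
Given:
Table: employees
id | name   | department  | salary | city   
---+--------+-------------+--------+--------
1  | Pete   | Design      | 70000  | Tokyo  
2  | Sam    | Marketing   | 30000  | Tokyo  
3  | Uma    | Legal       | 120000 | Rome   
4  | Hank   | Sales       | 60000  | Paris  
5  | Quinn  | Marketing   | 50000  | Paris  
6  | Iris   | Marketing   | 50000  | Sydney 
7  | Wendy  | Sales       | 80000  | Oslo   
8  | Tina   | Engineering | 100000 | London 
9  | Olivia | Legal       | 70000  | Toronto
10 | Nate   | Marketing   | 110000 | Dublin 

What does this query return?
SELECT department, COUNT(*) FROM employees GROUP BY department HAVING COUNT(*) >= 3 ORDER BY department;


Groups with count >= 3:
  Marketing: 4 -> PASS
  Design: 1 -> filtered out
  Engineering: 1 -> filtered out
  Legal: 2 -> filtered out
  Sales: 2 -> filtered out


1 groups:
Marketing, 4


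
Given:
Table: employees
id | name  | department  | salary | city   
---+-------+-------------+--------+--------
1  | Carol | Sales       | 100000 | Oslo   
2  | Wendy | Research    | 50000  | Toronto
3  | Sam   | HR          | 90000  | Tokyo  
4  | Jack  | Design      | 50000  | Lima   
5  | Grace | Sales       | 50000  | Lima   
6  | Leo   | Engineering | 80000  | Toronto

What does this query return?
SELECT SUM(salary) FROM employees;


SUM(salary) = 100000 + 50000 + 90000 + 50000 + 50000 + 80000 = 420000

420000


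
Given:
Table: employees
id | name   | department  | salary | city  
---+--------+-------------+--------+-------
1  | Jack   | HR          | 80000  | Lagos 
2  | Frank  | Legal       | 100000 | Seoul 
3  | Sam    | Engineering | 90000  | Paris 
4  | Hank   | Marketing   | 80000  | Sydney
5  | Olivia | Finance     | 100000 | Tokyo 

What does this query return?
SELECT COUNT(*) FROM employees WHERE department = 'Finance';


Counting rows where department = 'Finance'
  Olivia -> MATCH


1


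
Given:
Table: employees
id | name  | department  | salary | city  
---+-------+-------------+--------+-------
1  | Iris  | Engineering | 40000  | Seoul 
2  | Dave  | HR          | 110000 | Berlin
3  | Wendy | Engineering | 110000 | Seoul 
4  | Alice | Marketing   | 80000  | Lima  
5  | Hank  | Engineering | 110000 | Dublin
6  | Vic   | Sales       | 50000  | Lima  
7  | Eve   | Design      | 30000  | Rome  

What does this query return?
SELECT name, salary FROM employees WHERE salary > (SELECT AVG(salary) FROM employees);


Subquery: AVG(salary) = 75714.29
Filtering: salary > 75714.29
  Dave (110000) -> MATCH
  Wendy (110000) -> MATCH
  Alice (80000) -> MATCH
  Hank (110000) -> MATCH


4 rows:
Dave, 110000
Wendy, 110000
Alice, 80000
Hank, 110000


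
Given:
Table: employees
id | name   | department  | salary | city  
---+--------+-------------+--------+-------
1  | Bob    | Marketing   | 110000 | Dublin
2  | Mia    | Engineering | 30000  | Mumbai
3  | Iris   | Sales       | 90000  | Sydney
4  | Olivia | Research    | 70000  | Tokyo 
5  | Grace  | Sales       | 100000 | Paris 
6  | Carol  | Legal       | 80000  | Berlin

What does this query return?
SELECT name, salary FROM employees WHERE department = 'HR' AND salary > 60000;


Filtering: department = 'HR' AND salary > 60000
Matching: 0 rows

Empty result set (0 rows)


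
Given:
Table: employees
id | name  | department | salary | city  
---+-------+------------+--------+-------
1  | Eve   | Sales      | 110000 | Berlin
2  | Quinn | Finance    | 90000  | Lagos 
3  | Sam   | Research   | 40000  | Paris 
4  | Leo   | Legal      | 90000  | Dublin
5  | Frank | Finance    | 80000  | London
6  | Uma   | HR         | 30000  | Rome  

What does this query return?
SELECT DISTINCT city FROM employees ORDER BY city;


All 'city' values (row order): Berlin, Lagos, Paris, Dublin, London, Rome
Removing duplicates leaves 6 unique value(s).

6 values:
Berlin
Dublin
Lagos
London
Paris
Rome


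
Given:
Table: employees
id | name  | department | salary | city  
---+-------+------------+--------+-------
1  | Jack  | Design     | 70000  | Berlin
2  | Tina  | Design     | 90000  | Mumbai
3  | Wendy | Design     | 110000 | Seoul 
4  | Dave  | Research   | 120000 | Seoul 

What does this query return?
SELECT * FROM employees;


SELECT * returns all 4 rows with all columns

4 rows:
1, Jack, Design, 70000, Berlin
2, Tina, Design, 90000, Mumbai
3, Wendy, Design, 110000, Seoul
4, Dave, Research, 120000, Seoul


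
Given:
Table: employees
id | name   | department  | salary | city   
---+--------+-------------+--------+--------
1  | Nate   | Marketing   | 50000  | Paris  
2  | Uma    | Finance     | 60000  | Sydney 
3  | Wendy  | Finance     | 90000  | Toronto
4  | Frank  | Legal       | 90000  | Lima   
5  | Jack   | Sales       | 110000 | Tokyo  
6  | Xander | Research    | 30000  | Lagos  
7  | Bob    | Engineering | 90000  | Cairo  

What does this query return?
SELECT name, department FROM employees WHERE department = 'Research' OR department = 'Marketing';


Filtering: department = 'Research' OR 'Marketing'
Matching: 2 rows

2 rows:
Nate, Marketing
Xander, Research


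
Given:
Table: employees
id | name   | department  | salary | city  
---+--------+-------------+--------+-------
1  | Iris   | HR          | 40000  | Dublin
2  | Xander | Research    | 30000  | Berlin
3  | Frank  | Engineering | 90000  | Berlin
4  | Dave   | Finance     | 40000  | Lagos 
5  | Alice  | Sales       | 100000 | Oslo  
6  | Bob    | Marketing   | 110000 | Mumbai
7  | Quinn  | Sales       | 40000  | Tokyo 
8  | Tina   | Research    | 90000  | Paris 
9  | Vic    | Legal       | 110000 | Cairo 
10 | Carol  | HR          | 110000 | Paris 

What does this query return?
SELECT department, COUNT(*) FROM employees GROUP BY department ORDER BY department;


Assigning each row to its department group:
  Iris -> HR
  Xander -> Research
  Frank -> Engineering
  Dave -> Finance
  Alice -> Sales
  Bob -> Marketing
  Quinn -> Sales
  Tina -> Research
  Vic -> Legal
  Carol -> HR


7 groups:
Engineering, 1
Finance, 1
HR, 2
Legal, 1
Marketing, 1
Research, 2
Sales, 2


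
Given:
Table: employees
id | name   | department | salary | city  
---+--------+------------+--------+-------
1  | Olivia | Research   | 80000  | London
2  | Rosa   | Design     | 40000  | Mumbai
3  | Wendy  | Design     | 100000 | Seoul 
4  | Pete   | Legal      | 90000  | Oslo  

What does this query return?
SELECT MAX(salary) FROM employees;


Salaries: 80000, 40000, 100000, 90000
MAX = 100000

100000


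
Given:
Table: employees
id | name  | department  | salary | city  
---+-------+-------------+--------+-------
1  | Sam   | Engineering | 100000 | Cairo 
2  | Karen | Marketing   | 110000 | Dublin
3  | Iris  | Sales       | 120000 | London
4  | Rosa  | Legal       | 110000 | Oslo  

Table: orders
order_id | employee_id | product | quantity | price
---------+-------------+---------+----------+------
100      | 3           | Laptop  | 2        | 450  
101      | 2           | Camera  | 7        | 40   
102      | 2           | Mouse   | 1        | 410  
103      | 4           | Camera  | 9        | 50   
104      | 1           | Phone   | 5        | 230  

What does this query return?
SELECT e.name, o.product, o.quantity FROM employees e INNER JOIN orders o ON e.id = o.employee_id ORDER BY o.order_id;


Joining employees.id = orders.employee_id:
  employee Iris (id=3) -> order Laptop
  employee Karen (id=2) -> order Camera
  employee Karen (id=2) -> order Mouse
  employee Rosa (id=4) -> order Camera
  employee Sam (id=1) -> order Phone


5 rows:
Iris, Laptop, 2
Karen, Camera, 7
Karen, Mouse, 1
Rosa, Camera, 9
Sam, Phone, 5


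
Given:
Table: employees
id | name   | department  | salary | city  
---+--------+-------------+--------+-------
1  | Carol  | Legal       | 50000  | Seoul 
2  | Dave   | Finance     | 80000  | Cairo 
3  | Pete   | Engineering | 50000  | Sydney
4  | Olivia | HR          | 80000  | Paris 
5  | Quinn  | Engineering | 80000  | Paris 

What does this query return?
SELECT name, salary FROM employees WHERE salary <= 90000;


Filtering: salary <= 90000
Matching: 5 rows

5 rows:
Carol, 50000
Dave, 80000
Pete, 50000
Olivia, 80000
Quinn, 80000


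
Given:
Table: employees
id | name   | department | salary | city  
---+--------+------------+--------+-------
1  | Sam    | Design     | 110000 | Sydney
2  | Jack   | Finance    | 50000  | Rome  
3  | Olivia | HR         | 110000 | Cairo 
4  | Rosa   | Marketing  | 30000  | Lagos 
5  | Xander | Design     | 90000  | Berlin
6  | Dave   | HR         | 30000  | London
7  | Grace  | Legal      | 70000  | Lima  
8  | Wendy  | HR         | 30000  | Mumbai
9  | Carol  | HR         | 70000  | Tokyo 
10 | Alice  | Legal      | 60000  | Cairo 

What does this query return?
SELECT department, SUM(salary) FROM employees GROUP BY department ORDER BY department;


Summing salary within each department:
  Design: 110000 + 90000 = 200000
  Finance: 50000 = 50000
  HR: 110000 + 30000 + 30000 + 70000 = 240000
  Legal: 70000 + 60000 = 130000
  Marketing: 30000 = 30000


5 groups:
Design, 200000
Finance, 50000
HR, 240000
Legal, 130000
Marketing, 30000


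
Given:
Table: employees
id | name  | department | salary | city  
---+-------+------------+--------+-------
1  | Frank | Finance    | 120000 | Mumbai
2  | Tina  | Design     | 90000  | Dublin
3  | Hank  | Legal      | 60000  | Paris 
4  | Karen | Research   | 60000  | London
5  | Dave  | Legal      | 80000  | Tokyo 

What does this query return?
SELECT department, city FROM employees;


Projecting columns: department, city

5 rows:
Finance, Mumbai
Design, Dublin
Legal, Paris
Research, London
Legal, Tokyo


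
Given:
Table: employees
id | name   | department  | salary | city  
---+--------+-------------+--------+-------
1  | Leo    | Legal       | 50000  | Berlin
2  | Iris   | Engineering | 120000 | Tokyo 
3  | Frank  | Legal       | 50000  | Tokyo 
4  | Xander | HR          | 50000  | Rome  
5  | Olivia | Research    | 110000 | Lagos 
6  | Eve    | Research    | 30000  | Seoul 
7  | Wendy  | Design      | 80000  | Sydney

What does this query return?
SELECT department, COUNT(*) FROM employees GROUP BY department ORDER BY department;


Assigning each row to its department group:
  Leo -> Legal
  Iris -> Engineering
  Frank -> Legal
  Xander -> HR
  Olivia -> Research
  Eve -> Research
  Wendy -> Design


5 groups:
Design, 1
Engineering, 1
HR, 1
Legal, 2
Research, 2


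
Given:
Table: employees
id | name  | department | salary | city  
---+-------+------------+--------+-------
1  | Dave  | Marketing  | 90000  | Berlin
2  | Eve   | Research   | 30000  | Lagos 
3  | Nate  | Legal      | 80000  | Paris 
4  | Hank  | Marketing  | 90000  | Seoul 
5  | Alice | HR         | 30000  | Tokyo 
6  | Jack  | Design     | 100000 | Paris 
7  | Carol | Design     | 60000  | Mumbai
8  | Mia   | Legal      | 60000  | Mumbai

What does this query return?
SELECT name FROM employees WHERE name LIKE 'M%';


LIKE 'M%' matches names starting with 'M'
Matching: 1

1 rows:
Mia


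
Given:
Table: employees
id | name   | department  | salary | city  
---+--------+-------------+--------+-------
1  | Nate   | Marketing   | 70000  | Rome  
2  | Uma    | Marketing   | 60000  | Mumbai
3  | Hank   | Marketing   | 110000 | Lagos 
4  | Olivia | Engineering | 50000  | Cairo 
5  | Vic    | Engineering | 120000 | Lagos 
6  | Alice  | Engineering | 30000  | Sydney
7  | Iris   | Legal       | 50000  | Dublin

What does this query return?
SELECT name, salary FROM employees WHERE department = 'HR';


Filtering: department = 'HR'
Matching rows: 0

Empty result set (0 rows)


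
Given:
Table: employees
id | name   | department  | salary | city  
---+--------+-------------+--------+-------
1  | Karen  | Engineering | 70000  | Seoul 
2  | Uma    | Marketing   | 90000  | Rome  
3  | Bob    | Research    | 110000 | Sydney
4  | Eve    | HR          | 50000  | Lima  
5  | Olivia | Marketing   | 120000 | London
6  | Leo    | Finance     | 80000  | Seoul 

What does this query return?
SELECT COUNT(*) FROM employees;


COUNT(*) counts all rows

6


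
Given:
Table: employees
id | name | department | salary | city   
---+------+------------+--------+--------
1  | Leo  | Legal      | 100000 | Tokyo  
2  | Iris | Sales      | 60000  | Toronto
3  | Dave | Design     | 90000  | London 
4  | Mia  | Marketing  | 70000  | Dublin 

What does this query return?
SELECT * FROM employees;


SELECT * returns all 4 rows with all columns

4 rows:
1, Leo, Legal, 100000, Tokyo
2, Iris, Sales, 60000, Toronto
3, Dave, Design, 90000, London
4, Mia, Marketing, 70000, Dublin


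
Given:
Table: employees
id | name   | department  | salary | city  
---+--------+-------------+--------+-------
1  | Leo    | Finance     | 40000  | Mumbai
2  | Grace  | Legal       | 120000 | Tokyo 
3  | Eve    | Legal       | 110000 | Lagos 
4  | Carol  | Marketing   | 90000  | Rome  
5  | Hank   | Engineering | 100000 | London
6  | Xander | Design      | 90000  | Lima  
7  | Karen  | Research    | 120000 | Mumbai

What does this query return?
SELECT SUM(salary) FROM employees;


SUM(salary) = 40000 + 120000 + 110000 + 90000 + 100000 + 90000 + 120000 = 670000

670000


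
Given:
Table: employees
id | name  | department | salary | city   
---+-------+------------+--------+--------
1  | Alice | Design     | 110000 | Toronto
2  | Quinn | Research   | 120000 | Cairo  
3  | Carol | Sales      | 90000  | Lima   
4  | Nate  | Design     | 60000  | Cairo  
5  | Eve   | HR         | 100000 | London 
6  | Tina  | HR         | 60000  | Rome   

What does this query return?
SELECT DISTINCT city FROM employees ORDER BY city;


All 'city' values (row order): Toronto, Cairo, Lima, Cairo, London, Rome
Removing duplicates leaves 5 unique value(s).

5 values:
Cairo
Lima
London
Rome
Toronto


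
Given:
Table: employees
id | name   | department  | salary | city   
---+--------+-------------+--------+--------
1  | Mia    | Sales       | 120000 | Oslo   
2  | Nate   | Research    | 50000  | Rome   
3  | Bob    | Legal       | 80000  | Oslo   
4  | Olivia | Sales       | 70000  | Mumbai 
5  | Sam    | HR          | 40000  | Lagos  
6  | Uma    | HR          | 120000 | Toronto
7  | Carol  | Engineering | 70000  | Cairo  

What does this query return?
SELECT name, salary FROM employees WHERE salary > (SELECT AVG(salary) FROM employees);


Subquery: AVG(salary) = 78571.43
Filtering: salary > 78571.43
  Mia (120000) -> MATCH
  Bob (80000) -> MATCH
  Uma (120000) -> MATCH


3 rows:
Mia, 120000
Bob, 80000
Uma, 120000


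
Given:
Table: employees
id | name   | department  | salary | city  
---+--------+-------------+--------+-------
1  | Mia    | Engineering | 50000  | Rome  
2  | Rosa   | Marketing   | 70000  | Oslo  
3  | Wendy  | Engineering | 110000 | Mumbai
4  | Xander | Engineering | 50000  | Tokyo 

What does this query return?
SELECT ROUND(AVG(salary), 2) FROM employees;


SUM(salary) = 280000
COUNT = 4
ROUND(AVG, 2) = ROUND(280000 / 4, 2) = 70000.0

70000.0


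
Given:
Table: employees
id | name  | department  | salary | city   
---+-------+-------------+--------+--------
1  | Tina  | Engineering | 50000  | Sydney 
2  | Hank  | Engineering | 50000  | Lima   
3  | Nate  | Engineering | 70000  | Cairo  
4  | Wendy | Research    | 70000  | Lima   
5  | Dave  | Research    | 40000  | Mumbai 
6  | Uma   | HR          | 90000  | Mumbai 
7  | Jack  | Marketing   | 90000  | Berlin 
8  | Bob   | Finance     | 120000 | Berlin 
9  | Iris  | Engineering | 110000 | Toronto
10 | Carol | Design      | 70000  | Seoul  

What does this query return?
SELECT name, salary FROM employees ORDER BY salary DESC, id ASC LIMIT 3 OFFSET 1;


Sort by salary DESC (id ASC tiebreak), then skip 1 and take 3
Rows 2 through 4

3 rows:
Iris, 110000
Uma, 90000
Jack, 90000


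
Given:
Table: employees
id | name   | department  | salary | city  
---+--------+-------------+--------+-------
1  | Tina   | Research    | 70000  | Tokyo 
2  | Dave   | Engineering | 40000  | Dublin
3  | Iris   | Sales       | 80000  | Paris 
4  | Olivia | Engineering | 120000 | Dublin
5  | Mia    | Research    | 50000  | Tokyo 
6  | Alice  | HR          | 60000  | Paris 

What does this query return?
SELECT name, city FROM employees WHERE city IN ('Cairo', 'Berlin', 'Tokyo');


Filtering: city IN ('Cairo', 'Berlin', 'Tokyo')
Matching: 2 rows

2 rows:
Tina, Tokyo
Mia, Tokyo


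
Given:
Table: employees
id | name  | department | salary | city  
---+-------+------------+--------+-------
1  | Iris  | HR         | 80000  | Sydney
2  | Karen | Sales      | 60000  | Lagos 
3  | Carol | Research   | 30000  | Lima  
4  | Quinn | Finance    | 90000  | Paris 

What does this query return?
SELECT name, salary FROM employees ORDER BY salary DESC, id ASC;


Sorting by salary DESC, then id ASC for ties

4 rows:
Quinn, 90000
Iris, 80000
Karen, 60000
Carol, 30000


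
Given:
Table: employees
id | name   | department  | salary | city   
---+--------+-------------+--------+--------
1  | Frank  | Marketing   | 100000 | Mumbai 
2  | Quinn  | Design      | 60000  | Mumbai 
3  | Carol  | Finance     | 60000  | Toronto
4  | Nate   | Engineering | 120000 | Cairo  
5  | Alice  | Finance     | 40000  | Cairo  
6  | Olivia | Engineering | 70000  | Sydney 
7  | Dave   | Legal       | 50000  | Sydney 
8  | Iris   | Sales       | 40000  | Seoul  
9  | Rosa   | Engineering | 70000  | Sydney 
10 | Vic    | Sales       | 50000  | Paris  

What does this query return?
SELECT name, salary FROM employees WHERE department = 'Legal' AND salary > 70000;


Filtering: department = 'Legal' AND salary > 70000
Matching: 0 rows

Empty result set (0 rows)


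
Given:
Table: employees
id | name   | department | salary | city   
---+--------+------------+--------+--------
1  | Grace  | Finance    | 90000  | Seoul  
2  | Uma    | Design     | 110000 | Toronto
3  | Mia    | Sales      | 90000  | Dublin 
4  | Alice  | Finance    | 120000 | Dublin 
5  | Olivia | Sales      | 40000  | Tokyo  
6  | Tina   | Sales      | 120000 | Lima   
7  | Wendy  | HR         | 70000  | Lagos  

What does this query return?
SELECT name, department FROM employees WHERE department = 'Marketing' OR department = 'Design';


Filtering: department = 'Marketing' OR 'Design'
Matching: 1 rows

1 rows:
Uma, Design


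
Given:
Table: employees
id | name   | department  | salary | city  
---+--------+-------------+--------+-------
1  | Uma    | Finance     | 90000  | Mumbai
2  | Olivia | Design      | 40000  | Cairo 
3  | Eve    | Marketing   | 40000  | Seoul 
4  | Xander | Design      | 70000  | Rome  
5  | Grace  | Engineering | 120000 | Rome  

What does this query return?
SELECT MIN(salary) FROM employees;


Salaries: 90000, 40000, 40000, 70000, 120000
MIN = 40000

40000


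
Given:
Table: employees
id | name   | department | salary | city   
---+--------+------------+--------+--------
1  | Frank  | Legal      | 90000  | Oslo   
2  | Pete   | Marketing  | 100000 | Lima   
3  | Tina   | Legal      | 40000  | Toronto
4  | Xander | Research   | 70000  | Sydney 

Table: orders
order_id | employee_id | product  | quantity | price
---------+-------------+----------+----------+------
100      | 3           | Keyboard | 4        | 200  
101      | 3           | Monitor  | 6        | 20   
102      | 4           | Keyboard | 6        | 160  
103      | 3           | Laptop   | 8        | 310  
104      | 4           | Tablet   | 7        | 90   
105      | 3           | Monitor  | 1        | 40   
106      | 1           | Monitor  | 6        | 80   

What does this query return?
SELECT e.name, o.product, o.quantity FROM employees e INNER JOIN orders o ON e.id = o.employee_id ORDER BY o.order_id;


Joining employees.id = orders.employee_id:
  employee Tina (id=3) -> order Keyboard
  employee Tina (id=3) -> order Monitor
  employee Xander (id=4) -> order Keyboard
  employee Tina (id=3) -> order Laptop
  employee Xander (id=4) -> order Tablet
  employee Tina (id=3) -> order Monitor
  employee Frank (id=1) -> order Monitor


7 rows:
Tina, Keyboard, 4
Tina, Monitor, 6
Xander, Keyboard, 6
Tina, Laptop, 8
Xander, Tablet, 7
Tina, Monitor, 1
Frank, Monitor, 6


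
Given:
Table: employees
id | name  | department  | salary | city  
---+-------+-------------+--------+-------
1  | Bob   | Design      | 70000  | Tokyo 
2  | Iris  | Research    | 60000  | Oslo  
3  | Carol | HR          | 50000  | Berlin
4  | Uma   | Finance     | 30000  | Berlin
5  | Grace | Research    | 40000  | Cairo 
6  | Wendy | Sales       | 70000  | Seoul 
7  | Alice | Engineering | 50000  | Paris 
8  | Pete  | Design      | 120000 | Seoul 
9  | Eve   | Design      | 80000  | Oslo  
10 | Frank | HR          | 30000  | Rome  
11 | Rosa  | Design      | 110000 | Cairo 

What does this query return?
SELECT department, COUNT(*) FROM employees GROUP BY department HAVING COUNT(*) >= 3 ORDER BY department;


Groups with count >= 3:
  Design: 4 -> PASS
  Engineering: 1 -> filtered out
  Finance: 1 -> filtered out
  HR: 2 -> filtered out
  Research: 2 -> filtered out
  Sales: 1 -> filtered out


1 groups:
Design, 4


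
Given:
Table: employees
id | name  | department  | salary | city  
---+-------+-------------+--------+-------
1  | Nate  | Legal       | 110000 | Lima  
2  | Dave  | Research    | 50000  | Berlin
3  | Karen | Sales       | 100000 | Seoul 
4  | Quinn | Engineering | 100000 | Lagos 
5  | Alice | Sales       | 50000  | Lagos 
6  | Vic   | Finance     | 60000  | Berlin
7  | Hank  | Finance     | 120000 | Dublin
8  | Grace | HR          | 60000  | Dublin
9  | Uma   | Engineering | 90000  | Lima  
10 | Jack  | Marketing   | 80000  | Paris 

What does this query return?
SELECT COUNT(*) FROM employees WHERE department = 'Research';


Counting rows where department = 'Research'
  Dave -> MATCH


1


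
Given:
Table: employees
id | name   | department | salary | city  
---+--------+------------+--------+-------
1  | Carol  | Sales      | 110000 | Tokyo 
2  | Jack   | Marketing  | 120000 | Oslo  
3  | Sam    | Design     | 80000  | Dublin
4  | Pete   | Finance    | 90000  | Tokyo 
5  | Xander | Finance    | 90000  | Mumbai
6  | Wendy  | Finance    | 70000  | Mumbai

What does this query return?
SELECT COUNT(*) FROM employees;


COUNT(*) counts all rows

6


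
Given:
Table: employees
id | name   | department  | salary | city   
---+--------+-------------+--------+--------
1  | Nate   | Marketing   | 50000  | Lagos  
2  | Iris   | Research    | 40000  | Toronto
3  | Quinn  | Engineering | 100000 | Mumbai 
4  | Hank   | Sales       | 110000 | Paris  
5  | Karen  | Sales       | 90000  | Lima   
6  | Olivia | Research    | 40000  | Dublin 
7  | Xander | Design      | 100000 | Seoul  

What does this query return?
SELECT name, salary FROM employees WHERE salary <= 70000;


Filtering: salary <= 70000
Matching: 3 rows

3 rows:
Nate, 50000
Iris, 40000
Olivia, 40000


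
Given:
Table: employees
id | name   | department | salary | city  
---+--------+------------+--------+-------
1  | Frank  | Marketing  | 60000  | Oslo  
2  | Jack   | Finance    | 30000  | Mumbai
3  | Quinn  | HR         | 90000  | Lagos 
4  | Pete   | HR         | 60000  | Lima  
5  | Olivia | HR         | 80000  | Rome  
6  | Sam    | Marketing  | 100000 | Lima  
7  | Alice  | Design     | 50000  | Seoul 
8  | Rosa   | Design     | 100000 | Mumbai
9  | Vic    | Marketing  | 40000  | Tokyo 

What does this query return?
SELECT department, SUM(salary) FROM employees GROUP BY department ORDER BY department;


Summing salary within each department:
  Design: 50000 + 100000 = 150000
  Finance: 30000 = 30000
  HR: 90000 + 60000 + 80000 = 230000
  Marketing: 60000 + 100000 + 40000 = 200000


4 groups:
Design, 150000
Finance, 30000
HR, 230000
Marketing, 200000


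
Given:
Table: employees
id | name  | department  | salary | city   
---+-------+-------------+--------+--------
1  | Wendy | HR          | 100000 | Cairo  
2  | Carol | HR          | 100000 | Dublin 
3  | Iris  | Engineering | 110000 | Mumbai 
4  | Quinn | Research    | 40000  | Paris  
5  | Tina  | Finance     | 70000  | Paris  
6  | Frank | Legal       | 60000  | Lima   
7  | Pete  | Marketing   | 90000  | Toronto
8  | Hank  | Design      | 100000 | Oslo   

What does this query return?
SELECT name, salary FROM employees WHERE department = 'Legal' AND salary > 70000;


Filtering: department = 'Legal' AND salary > 70000
Matching: 0 rows

Empty result set (0 rows)


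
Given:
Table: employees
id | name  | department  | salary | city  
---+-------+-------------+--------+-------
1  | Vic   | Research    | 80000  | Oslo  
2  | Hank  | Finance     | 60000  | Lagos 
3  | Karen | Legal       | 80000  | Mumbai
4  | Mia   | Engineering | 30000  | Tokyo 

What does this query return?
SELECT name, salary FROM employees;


Projecting columns: name, salary

4 rows:
Vic, 80000
Hank, 60000
Karen, 80000
Mia, 30000


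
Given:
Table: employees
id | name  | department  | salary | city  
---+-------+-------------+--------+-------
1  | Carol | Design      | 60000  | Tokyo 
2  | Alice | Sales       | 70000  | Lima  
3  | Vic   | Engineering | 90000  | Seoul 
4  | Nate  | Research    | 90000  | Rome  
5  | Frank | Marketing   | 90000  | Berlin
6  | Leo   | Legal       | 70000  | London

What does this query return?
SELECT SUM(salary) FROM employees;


SUM(salary) = 60000 + 70000 + 90000 + 90000 + 90000 + 70000 = 470000

470000


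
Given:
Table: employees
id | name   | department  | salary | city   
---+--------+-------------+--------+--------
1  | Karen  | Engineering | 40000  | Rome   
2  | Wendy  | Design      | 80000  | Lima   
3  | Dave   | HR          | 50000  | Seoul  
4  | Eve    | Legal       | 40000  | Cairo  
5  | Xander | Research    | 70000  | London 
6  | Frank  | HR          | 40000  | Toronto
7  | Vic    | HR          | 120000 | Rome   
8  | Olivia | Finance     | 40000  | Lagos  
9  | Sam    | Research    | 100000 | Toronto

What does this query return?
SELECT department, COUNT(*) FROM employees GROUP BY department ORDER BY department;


Assigning each row to its department group:
  Karen -> Engineering
  Wendy -> Design
  Dave -> HR
  Eve -> Legal
  Xander -> Research
  Frank -> HR
  Vic -> HR
  Olivia -> Finance
  Sam -> Research


6 groups:
Design, 1
Engineering, 1
Finance, 1
HR, 3
Legal, 1
Research, 2


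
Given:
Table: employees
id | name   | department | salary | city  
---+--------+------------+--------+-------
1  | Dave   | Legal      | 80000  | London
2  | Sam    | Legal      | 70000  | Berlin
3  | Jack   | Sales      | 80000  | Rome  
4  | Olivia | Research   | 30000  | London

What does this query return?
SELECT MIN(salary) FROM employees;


Salaries: 80000, 70000, 80000, 30000
MIN = 30000

30000


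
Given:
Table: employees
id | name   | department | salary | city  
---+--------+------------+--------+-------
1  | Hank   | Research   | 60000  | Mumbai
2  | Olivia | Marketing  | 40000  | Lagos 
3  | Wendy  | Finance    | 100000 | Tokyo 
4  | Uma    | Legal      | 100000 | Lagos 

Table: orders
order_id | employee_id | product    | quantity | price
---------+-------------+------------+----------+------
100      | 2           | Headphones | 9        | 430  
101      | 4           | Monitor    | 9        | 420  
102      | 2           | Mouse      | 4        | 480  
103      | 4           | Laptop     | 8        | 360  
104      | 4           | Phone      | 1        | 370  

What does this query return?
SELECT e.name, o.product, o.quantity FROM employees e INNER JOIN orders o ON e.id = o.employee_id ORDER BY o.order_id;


Joining employees.id = orders.employee_id:
  employee Olivia (id=2) -> order Headphones
  employee Uma (id=4) -> order Monitor
  employee Olivia (id=2) -> order Mouse
  employee Uma (id=4) -> order Laptop
  employee Uma (id=4) -> order Phone


5 rows:
Olivia, Headphones, 9
Uma, Monitor, 9
Olivia, Mouse, 4
Uma, Laptop, 8
Uma, Phone, 1


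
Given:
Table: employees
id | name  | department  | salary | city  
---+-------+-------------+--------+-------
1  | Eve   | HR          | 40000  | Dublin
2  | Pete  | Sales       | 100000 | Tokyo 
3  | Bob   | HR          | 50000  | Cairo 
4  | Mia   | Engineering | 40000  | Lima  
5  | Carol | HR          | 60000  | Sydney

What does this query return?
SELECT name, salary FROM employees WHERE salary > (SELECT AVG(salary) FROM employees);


Subquery: AVG(salary) = 58000.0
Filtering: salary > 58000.0
  Pete (100000) -> MATCH
  Carol (60000) -> MATCH


2 rows:
Pete, 100000
Carol, 60000


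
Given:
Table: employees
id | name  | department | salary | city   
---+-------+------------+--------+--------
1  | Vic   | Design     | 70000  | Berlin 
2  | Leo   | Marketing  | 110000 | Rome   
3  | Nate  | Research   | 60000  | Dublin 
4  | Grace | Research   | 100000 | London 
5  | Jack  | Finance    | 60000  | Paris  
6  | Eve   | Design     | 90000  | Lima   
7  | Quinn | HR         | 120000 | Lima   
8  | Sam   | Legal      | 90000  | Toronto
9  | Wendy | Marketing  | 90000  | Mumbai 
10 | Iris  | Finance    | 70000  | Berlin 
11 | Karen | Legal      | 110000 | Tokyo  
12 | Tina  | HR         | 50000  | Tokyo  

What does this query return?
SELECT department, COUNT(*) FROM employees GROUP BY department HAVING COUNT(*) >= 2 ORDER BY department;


Groups with count >= 2:
  Design: 2 -> PASS
  Finance: 2 -> PASS
  HR: 2 -> PASS
  Legal: 2 -> PASS
  Marketing: 2 -> PASS
  Research: 2 -> PASS


6 groups:
Design, 2
Finance, 2
HR, 2
Legal, 2
Marketing, 2
Research, 2


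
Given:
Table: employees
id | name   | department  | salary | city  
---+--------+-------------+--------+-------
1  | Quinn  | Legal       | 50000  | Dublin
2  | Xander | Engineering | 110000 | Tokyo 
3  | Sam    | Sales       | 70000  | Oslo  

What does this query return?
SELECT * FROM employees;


SELECT * returns all 3 rows with all columns

3 rows:
1, Quinn, Legal, 50000, Dublin
2, Xander, Engineering, 110000, Tokyo
3, Sam, Sales, 70000, Oslo


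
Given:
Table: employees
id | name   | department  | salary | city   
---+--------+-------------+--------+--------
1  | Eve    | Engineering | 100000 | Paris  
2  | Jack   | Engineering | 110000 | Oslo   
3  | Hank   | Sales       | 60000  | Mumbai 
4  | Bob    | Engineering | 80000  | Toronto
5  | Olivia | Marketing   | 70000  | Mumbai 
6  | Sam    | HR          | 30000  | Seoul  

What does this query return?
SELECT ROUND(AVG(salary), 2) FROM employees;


SUM(salary) = 450000
COUNT = 6
ROUND(AVG, 2) = ROUND(450000 / 6, 2) = 75000.0

75000.0


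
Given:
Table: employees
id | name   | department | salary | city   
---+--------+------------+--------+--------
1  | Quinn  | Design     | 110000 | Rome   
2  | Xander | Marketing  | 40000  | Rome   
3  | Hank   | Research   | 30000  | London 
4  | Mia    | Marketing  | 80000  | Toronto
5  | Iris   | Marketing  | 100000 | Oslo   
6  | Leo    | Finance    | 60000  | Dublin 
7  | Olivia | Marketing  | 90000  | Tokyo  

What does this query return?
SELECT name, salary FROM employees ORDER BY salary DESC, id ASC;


Sorting by salary DESC, then id ASC for ties

7 rows:
Quinn, 110000
Iris, 100000
Olivia, 90000
Mia, 80000
Leo, 60000
Xander, 40000
Hank, 30000


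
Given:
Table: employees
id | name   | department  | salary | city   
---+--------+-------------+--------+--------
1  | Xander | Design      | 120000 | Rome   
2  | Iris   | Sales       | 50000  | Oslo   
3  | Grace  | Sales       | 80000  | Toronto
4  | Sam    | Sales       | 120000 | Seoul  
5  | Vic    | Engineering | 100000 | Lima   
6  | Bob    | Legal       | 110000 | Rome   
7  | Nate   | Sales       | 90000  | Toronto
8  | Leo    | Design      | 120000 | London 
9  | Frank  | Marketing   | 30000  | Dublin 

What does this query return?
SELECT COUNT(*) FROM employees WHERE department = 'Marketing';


Counting rows where department = 'Marketing'
  Frank -> MATCH


1


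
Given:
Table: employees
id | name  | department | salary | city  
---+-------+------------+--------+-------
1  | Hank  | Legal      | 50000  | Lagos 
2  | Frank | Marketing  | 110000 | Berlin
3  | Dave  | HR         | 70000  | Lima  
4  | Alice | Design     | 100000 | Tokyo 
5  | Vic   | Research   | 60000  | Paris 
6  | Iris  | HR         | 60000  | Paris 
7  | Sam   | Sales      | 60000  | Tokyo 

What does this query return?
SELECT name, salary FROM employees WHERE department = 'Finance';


Filtering: department = 'Finance'
Matching rows: 0

Empty result set (0 rows)


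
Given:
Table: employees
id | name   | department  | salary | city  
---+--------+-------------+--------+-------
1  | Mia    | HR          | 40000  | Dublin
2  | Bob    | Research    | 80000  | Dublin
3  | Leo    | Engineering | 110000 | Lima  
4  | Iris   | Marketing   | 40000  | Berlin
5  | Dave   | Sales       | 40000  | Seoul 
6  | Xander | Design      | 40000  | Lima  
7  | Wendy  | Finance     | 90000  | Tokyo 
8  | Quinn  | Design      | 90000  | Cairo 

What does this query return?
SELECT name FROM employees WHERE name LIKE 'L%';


LIKE 'L%' matches names starting with 'L'
Matching: 1

1 rows:
Leo
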